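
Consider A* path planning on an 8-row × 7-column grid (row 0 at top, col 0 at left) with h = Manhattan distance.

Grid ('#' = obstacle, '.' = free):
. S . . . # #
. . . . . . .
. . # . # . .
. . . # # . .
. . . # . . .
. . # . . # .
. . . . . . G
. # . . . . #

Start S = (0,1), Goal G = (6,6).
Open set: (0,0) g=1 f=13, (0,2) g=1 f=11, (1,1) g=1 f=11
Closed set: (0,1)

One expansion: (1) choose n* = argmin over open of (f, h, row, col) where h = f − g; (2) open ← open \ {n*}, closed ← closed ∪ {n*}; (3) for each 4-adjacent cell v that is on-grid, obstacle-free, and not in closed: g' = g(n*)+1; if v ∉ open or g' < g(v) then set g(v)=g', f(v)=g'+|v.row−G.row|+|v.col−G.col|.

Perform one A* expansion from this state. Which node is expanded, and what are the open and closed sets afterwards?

expanded=(0,2); open=[(0,0) g=1 f=13, (0,3) g=2 f=11, (1,1) g=1 f=11, (1,2) g=2 f=11]; closed=[(0,1), (0,2)]

step 1: expand (0,2) (f=11, h=10) → closed; open now [(0,0) g=1 f=13, (0,3) g=2 f=11, (1,1) g=1 f=11, (1,2) g=2 f=11]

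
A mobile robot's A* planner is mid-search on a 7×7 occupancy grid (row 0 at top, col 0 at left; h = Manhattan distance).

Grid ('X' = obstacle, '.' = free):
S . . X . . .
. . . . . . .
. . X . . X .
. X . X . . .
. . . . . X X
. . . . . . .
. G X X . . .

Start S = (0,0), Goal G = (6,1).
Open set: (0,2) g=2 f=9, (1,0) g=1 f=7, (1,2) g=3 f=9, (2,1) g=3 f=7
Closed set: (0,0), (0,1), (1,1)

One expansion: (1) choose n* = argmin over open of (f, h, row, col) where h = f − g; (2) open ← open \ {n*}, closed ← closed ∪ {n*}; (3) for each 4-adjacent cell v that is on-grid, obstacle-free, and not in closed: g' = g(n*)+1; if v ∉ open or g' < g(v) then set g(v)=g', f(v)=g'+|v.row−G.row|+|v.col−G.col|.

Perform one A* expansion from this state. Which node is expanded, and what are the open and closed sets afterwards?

step 1: expand (2,1) (f=7, h=4) → closed; open now [(0,2) g=2 f=9, (1,0) g=1 f=7, (1,2) g=3 f=9, (2,0) g=4 f=9]

expanded=(2,1); open=[(0,2) g=2 f=9, (1,0) g=1 f=7, (1,2) g=3 f=9, (2,0) g=4 f=9]; closed=[(0,0), (0,1), (1,1), (2,1)]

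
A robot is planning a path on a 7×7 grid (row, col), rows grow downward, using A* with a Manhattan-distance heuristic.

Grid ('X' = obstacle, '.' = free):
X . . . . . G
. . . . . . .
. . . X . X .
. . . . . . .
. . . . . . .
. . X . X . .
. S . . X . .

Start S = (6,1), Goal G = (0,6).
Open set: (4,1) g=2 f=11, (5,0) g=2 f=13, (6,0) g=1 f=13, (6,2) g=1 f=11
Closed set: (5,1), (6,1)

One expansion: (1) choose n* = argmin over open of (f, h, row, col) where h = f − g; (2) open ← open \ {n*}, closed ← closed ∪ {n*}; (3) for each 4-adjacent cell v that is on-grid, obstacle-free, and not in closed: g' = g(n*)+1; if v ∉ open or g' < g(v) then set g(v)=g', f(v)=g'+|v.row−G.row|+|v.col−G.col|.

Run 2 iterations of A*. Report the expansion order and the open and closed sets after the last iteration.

order=[(4,1) → (3,1)]; open=[(2,1) g=4 f=11, (3,0) g=4 f=13, (3,2) g=4 f=11, (4,0) g=3 f=13, (4,2) g=3 f=11, (5,0) g=2 f=13, (6,0) g=1 f=13, (6,2) g=1 f=11]; closed=[(3,1), (4,1), (5,1), (6,1)]

step 1: expand (4,1) (f=11, h=9) → closed; open now [(3,1) g=3 f=11, (4,0) g=3 f=13, (4,2) g=3 f=11, (5,0) g=2 f=13, (6,0) g=1 f=13, (6,2) g=1 f=11]
step 2: expand (3,1) (f=11, h=8) → closed; open now [(2,1) g=4 f=11, (3,0) g=4 f=13, (3,2) g=4 f=11, (4,0) g=3 f=13, (4,2) g=3 f=11, (5,0) g=2 f=13, (6,0) g=1 f=13, (6,2) g=1 f=11]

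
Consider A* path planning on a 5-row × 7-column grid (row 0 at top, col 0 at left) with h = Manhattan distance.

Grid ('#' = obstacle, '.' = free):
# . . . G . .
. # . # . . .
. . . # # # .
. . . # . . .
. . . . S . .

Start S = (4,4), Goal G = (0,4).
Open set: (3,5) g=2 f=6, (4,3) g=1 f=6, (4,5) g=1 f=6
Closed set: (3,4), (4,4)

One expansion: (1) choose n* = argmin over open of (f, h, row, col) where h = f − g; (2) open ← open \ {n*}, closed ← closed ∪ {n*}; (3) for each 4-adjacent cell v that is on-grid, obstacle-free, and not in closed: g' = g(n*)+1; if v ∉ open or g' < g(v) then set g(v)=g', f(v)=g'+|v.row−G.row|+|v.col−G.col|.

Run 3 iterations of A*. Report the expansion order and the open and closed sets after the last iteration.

order=[(3,5) → (4,3) → (4,5)]; open=[(3,6) g=3 f=8, (4,2) g=2 f=8, (4,6) g=2 f=8]; closed=[(3,4), (3,5), (4,3), (4,4), (4,5)]

step 1: expand (3,5) (f=6, h=4) → closed; open now [(3,6) g=3 f=8, (4,3) g=1 f=6, (4,5) g=1 f=6]
step 2: expand (4,3) (f=6, h=5) → closed; open now [(3,6) g=3 f=8, (4,2) g=2 f=8, (4,5) g=1 f=6]
step 3: expand (4,5) (f=6, h=5) → closed; open now [(3,6) g=3 f=8, (4,2) g=2 f=8, (4,6) g=2 f=8]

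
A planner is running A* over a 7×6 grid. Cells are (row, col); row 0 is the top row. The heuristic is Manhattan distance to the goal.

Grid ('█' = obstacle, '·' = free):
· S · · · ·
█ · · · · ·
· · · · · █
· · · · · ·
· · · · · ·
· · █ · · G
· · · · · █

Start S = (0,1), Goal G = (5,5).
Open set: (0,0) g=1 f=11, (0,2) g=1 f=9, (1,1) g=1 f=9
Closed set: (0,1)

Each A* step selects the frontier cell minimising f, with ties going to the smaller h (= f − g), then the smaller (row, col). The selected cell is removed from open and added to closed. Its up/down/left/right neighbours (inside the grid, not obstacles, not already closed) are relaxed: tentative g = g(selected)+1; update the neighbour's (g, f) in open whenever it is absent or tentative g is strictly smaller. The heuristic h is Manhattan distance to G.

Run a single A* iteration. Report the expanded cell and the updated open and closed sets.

expanded=(0,2); open=[(0,0) g=1 f=11, (0,3) g=2 f=9, (1,1) g=1 f=9, (1,2) g=2 f=9]; closed=[(0,1), (0,2)]

step 1: expand (0,2) (f=9, h=8) → closed; open now [(0,0) g=1 f=11, (0,3) g=2 f=9, (1,1) g=1 f=9, (1,2) g=2 f=9]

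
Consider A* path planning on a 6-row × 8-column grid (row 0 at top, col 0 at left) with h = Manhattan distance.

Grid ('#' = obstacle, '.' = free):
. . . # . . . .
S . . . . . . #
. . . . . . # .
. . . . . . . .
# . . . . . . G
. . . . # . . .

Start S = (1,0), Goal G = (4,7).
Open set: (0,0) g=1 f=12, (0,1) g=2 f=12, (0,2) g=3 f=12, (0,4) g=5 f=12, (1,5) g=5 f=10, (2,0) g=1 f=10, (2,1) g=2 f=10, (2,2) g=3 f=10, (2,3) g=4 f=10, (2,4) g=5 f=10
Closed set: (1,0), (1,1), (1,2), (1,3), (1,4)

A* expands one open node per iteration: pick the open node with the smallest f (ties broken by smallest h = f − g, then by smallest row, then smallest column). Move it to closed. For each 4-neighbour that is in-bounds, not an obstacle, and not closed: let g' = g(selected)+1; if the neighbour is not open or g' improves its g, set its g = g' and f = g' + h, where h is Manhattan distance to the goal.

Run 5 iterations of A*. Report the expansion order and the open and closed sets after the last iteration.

step 1: expand (1,5) (f=10, h=5) → closed; open now [(0,0) g=1 f=12, (0,1) g=2 f=12, (0,2) g=3 f=12, (0,4) g=5 f=12, (0,5) g=6 f=12, (1,6) g=6 f=10, (2,0) g=1 f=10, (2,1) g=2 f=10, (2,2) g=3 f=10, (2,3) g=4 f=10, (2,4) g=5 f=10, (2,5) g=6 f=10]
step 2: expand (1,6) (f=10, h=4) → closed; open now [(0,0) g=1 f=12, (0,1) g=2 f=12, (0,2) g=3 f=12, (0,4) g=5 f=12, (0,5) g=6 f=12, (0,6) g=7 f=12, (2,0) g=1 f=10, (2,1) g=2 f=10, (2,2) g=3 f=10, (2,3) g=4 f=10, (2,4) g=5 f=10, (2,5) g=6 f=10]
step 3: expand (2,5) (f=10, h=4) → closed; open now [(0,0) g=1 f=12, (0,1) g=2 f=12, (0,2) g=3 f=12, (0,4) g=5 f=12, (0,5) g=6 f=12, (0,6) g=7 f=12, (2,0) g=1 f=10, (2,1) g=2 f=10, (2,2) g=3 f=10, (2,3) g=4 f=10, (2,4) g=5 f=10, (3,5) g=7 f=10]
step 4: expand (3,5) (f=10, h=3) → closed; open now [(0,0) g=1 f=12, (0,1) g=2 f=12, (0,2) g=3 f=12, (0,4) g=5 f=12, (0,5) g=6 f=12, (0,6) g=7 f=12, (2,0) g=1 f=10, (2,1) g=2 f=10, (2,2) g=3 f=10, (2,3) g=4 f=10, (2,4) g=5 f=10, (3,4) g=8 f=12, (3,6) g=8 f=10, (4,5) g=8 f=10]
step 5: expand (3,6) (f=10, h=2) → closed; open now [(0,0) g=1 f=12, (0,1) g=2 f=12, (0,2) g=3 f=12, (0,4) g=5 f=12, (0,5) g=6 f=12, (0,6) g=7 f=12, (2,0) g=1 f=10, (2,1) g=2 f=10, (2,2) g=3 f=10, (2,3) g=4 f=10, (2,4) g=5 f=10, (3,4) g=8 f=12, (3,7) g=9 f=10, (4,5) g=8 f=10, (4,6) g=9 f=10]

order=[(1,5) → (1,6) → (2,5) → (3,5) → (3,6)]; open=[(0,0) g=1 f=12, (0,1) g=2 f=12, (0,2) g=3 f=12, (0,4) g=5 f=12, (0,5) g=6 f=12, (0,6) g=7 f=12, (2,0) g=1 f=10, (2,1) g=2 f=10, (2,2) g=3 f=10, (2,3) g=4 f=10, (2,4) g=5 f=10, (3,4) g=8 f=12, (3,7) g=9 f=10, (4,5) g=8 f=10, (4,6) g=9 f=10]; closed=[(1,0), (1,1), (1,2), (1,3), (1,4), (1,5), (1,6), (2,5), (3,5), (3,6)]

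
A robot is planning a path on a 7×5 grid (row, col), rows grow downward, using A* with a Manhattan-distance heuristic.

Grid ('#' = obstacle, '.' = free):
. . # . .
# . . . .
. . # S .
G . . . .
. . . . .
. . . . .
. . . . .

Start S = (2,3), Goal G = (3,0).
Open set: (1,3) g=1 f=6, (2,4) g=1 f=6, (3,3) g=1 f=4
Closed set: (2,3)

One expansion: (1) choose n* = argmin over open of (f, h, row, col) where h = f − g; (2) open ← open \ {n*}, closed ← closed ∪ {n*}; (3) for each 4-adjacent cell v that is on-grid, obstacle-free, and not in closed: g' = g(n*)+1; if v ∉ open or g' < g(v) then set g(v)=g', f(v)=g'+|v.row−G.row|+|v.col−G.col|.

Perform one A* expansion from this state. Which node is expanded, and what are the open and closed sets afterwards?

step 1: expand (3,3) (f=4, h=3) → closed; open now [(1,3) g=1 f=6, (2,4) g=1 f=6, (3,2) g=2 f=4, (3,4) g=2 f=6, (4,3) g=2 f=6]

expanded=(3,3); open=[(1,3) g=1 f=6, (2,4) g=1 f=6, (3,2) g=2 f=4, (3,4) g=2 f=6, (4,3) g=2 f=6]; closed=[(2,3), (3,3)]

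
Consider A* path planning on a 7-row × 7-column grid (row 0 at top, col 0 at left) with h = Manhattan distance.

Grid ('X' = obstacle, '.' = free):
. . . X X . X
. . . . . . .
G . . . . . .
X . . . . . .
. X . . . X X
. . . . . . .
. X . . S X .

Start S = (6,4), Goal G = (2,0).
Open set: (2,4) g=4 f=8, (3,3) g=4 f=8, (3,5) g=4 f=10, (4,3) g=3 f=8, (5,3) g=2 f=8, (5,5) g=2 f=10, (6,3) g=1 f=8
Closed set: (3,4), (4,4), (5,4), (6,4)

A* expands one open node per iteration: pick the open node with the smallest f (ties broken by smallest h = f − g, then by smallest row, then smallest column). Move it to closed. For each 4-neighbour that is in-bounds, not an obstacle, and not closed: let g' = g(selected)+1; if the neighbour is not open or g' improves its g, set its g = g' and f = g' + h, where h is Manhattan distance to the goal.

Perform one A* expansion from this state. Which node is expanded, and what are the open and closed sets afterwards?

step 1: expand (2,4) (f=8, h=4) → closed; open now [(1,4) g=5 f=10, (2,3) g=5 f=8, (2,5) g=5 f=10, (3,3) g=4 f=8, (3,5) g=4 f=10, (4,3) g=3 f=8, (5,3) g=2 f=8, (5,5) g=2 f=10, (6,3) g=1 f=8]

expanded=(2,4); open=[(1,4) g=5 f=10, (2,3) g=5 f=8, (2,5) g=5 f=10, (3,3) g=4 f=8, (3,5) g=4 f=10, (4,3) g=3 f=8, (5,3) g=2 f=8, (5,5) g=2 f=10, (6,3) g=1 f=8]; closed=[(2,4), (3,4), (4,4), (5,4), (6,4)]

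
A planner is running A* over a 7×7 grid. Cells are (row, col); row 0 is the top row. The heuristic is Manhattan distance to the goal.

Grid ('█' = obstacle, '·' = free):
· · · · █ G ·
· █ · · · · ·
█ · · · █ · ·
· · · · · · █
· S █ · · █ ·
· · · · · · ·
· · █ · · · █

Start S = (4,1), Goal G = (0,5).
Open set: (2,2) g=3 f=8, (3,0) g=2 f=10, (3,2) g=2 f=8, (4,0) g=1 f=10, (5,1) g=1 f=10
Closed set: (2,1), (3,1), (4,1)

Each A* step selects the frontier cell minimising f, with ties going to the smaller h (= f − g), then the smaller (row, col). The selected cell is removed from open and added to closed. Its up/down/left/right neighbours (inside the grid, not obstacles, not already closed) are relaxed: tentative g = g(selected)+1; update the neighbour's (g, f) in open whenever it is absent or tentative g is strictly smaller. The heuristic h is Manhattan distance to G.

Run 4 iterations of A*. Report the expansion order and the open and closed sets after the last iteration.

order=[(2,2) → (1,2) → (0,2) → (0,3)]; open=[(0,1) g=6 f=10, (1,3) g=5 f=8, (2,3) g=4 f=8, (3,0) g=2 f=10, (3,2) g=2 f=8, (4,0) g=1 f=10, (5,1) g=1 f=10]; closed=[(0,2), (0,3), (1,2), (2,1), (2,2), (3,1), (4,1)]

step 1: expand (2,2) (f=8, h=5) → closed; open now [(1,2) g=4 f=8, (2,3) g=4 f=8, (3,0) g=2 f=10, (3,2) g=2 f=8, (4,0) g=1 f=10, (5,1) g=1 f=10]
step 2: expand (1,2) (f=8, h=4) → closed; open now [(0,2) g=5 f=8, (1,3) g=5 f=8, (2,3) g=4 f=8, (3,0) g=2 f=10, (3,2) g=2 f=8, (4,0) g=1 f=10, (5,1) g=1 f=10]
step 3: expand (0,2) (f=8, h=3) → closed; open now [(0,1) g=6 f=10, (0,3) g=6 f=8, (1,3) g=5 f=8, (2,3) g=4 f=8, (3,0) g=2 f=10, (3,2) g=2 f=8, (4,0) g=1 f=10, (5,1) g=1 f=10]
step 4: expand (0,3) (f=8, h=2) → closed; open now [(0,1) g=6 f=10, (1,3) g=5 f=8, (2,3) g=4 f=8, (3,0) g=2 f=10, (3,2) g=2 f=8, (4,0) g=1 f=10, (5,1) g=1 f=10]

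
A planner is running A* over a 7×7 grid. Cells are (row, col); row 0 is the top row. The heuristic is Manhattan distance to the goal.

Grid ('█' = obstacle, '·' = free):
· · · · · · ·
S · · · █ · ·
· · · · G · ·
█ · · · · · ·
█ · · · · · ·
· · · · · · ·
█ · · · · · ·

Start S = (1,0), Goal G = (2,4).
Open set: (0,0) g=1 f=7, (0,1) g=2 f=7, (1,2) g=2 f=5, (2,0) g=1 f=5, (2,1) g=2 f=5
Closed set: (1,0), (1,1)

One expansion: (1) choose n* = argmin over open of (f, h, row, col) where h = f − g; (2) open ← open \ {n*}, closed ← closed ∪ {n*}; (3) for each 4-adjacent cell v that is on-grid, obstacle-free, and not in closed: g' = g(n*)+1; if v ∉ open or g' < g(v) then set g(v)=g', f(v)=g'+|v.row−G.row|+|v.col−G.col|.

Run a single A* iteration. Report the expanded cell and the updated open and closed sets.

expanded=(1,2); open=[(0,0) g=1 f=7, (0,1) g=2 f=7, (0,2) g=3 f=7, (1,3) g=3 f=5, (2,0) g=1 f=5, (2,1) g=2 f=5, (2,2) g=3 f=5]; closed=[(1,0), (1,1), (1,2)]

step 1: expand (1,2) (f=5, h=3) → closed; open now [(0,0) g=1 f=7, (0,1) g=2 f=7, (0,2) g=3 f=7, (1,3) g=3 f=5, (2,0) g=1 f=5, (2,1) g=2 f=5, (2,2) g=3 f=5]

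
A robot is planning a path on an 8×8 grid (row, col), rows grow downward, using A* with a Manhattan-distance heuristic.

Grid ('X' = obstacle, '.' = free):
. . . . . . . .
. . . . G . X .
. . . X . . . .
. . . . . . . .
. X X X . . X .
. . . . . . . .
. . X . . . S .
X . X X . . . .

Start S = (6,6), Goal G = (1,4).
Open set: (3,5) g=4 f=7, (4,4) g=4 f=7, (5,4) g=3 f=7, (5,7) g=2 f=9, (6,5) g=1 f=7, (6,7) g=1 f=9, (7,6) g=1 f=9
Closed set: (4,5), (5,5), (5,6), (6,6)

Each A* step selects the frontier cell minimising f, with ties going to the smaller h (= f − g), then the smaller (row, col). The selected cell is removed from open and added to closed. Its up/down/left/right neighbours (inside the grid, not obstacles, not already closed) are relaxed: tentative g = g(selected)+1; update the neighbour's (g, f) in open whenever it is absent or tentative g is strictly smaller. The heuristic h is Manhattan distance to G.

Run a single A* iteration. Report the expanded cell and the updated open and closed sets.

expanded=(3,5); open=[(2,5) g=5 f=7, (3,4) g=5 f=7, (3,6) g=5 f=9, (4,4) g=4 f=7, (5,4) g=3 f=7, (5,7) g=2 f=9, (6,5) g=1 f=7, (6,7) g=1 f=9, (7,6) g=1 f=9]; closed=[(3,5), (4,5), (5,5), (5,6), (6,6)]

step 1: expand (3,5) (f=7, h=3) → closed; open now [(2,5) g=5 f=7, (3,4) g=5 f=7, (3,6) g=5 f=9, (4,4) g=4 f=7, (5,4) g=3 f=7, (5,7) g=2 f=9, (6,5) g=1 f=7, (6,7) g=1 f=9, (7,6) g=1 f=9]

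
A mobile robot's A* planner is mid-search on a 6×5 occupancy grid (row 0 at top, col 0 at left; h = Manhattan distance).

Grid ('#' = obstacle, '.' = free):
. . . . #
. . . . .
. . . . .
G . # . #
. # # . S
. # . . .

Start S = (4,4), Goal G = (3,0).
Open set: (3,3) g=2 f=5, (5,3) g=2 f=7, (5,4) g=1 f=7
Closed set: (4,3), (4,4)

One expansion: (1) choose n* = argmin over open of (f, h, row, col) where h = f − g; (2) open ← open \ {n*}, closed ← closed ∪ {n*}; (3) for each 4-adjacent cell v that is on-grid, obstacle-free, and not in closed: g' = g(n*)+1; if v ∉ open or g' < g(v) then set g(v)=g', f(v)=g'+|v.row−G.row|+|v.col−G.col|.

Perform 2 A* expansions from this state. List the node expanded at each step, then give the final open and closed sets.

order=[(3,3) → (2,3)]; open=[(1,3) g=4 f=9, (2,2) g=4 f=7, (2,4) g=4 f=9, (5,3) g=2 f=7, (5,4) g=1 f=7]; closed=[(2,3), (3,3), (4,3), (4,4)]

step 1: expand (3,3) (f=5, h=3) → closed; open now [(2,3) g=3 f=7, (5,3) g=2 f=7, (5,4) g=1 f=7]
step 2: expand (2,3) (f=7, h=4) → closed; open now [(1,3) g=4 f=9, (2,2) g=4 f=7, (2,4) g=4 f=9, (5,3) g=2 f=7, (5,4) g=1 f=7]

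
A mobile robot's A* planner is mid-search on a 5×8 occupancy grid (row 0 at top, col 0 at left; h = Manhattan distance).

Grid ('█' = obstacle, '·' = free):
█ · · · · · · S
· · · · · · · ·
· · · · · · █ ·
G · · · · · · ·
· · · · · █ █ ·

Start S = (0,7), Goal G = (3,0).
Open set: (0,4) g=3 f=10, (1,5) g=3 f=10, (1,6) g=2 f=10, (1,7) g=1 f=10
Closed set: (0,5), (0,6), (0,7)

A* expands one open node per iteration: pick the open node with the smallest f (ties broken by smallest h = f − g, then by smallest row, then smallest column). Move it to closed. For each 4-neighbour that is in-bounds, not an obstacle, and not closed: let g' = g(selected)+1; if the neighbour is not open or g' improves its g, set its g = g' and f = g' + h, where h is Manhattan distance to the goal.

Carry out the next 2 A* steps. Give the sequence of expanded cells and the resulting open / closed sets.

step 1: expand (0,4) (f=10, h=7) → closed; open now [(0,3) g=4 f=10, (1,4) g=4 f=10, (1,5) g=3 f=10, (1,6) g=2 f=10, (1,7) g=1 f=10]
step 2: expand (0,3) (f=10, h=6) → closed; open now [(0,2) g=5 f=10, (1,3) g=5 f=10, (1,4) g=4 f=10, (1,5) g=3 f=10, (1,6) g=2 f=10, (1,7) g=1 f=10]

order=[(0,4) → (0,3)]; open=[(0,2) g=5 f=10, (1,3) g=5 f=10, (1,4) g=4 f=10, (1,5) g=3 f=10, (1,6) g=2 f=10, (1,7) g=1 f=10]; closed=[(0,3), (0,4), (0,5), (0,6), (0,7)]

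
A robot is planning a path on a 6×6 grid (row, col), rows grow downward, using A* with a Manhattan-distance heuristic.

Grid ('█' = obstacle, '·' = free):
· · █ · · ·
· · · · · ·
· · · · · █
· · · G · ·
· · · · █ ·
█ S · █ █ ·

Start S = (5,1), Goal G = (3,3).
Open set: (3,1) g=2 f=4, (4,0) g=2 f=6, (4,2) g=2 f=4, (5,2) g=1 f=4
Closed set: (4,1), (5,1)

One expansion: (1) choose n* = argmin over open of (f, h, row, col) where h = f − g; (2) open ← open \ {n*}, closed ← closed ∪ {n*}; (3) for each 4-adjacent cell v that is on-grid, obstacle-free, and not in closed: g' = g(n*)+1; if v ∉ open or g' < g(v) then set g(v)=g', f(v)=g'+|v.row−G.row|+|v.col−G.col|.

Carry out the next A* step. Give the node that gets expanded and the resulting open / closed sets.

expanded=(3,1); open=[(2,1) g=3 f=6, (3,0) g=3 f=6, (3,2) g=3 f=4, (4,0) g=2 f=6, (4,2) g=2 f=4, (5,2) g=1 f=4]; closed=[(3,1), (4,1), (5,1)]

step 1: expand (3,1) (f=4, h=2) → closed; open now [(2,1) g=3 f=6, (3,0) g=3 f=6, (3,2) g=3 f=4, (4,0) g=2 f=6, (4,2) g=2 f=4, (5,2) g=1 f=4]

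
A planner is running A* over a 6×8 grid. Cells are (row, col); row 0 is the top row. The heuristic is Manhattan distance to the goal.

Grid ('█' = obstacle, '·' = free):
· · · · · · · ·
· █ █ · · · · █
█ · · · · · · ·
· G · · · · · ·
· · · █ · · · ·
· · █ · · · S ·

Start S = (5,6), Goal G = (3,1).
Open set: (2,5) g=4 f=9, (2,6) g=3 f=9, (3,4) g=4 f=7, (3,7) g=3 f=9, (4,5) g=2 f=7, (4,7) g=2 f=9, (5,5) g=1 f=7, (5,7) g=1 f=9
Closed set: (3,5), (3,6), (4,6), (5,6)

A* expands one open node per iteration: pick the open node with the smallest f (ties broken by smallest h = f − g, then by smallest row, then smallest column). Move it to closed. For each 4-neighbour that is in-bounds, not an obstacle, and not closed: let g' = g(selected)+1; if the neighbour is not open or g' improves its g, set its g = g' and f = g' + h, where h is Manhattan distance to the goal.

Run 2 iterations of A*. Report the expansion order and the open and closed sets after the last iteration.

step 1: expand (3,4) (f=7, h=3) → closed; open now [(2,4) g=5 f=9, (2,5) g=4 f=9, (2,6) g=3 f=9, (3,3) g=5 f=7, (3,7) g=3 f=9, (4,4) g=5 f=9, (4,5) g=2 f=7, (4,7) g=2 f=9, (5,5) g=1 f=7, (5,7) g=1 f=9]
step 2: expand (3,3) (f=7, h=2) → closed; open now [(2,3) g=6 f=9, (2,4) g=5 f=9, (2,5) g=4 f=9, (2,6) g=3 f=9, (3,2) g=6 f=7, (3,7) g=3 f=9, (4,4) g=5 f=9, (4,5) g=2 f=7, (4,7) g=2 f=9, (5,5) g=1 f=7, (5,7) g=1 f=9]

order=[(3,4) → (3,3)]; open=[(2,3) g=6 f=9, (2,4) g=5 f=9, (2,5) g=4 f=9, (2,6) g=3 f=9, (3,2) g=6 f=7, (3,7) g=3 f=9, (4,4) g=5 f=9, (4,5) g=2 f=7, (4,7) g=2 f=9, (5,5) g=1 f=7, (5,7) g=1 f=9]; closed=[(3,3), (3,4), (3,5), (3,6), (4,6), (5,6)]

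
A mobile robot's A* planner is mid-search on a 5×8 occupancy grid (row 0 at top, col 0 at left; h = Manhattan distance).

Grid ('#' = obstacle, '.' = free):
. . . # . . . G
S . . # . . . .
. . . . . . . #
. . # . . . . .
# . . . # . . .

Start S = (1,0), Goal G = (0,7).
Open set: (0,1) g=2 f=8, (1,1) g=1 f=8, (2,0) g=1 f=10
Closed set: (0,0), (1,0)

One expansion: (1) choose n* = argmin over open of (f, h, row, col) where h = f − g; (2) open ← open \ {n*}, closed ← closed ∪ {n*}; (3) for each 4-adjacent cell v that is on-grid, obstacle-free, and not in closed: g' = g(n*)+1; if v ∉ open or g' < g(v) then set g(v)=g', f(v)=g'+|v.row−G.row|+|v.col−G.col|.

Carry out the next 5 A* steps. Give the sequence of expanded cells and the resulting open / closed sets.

order=[(0,1) → (0,2) → (1,1) → (1,2) → (2,2)]; open=[(2,0) g=1 f=10, (2,1) g=2 f=10, (2,3) g=4 f=10]; closed=[(0,0), (0,1), (0,2), (1,0), (1,1), (1,2), (2,2)]

step 1: expand (0,1) (f=8, h=6) → closed; open now [(0,2) g=3 f=8, (1,1) g=1 f=8, (2,0) g=1 f=10]
step 2: expand (0,2) (f=8, h=5) → closed; open now [(1,1) g=1 f=8, (1,2) g=4 f=10, (2,0) g=1 f=10]
step 3: expand (1,1) (f=8, h=7) → closed; open now [(1,2) g=2 f=8, (2,0) g=1 f=10, (2,1) g=2 f=10]
step 4: expand (1,2) (f=8, h=6) → closed; open now [(2,0) g=1 f=10, (2,1) g=2 f=10, (2,2) g=3 f=10]
step 5: expand (2,2) (f=10, h=7) → closed; open now [(2,0) g=1 f=10, (2,1) g=2 f=10, (2,3) g=4 f=10]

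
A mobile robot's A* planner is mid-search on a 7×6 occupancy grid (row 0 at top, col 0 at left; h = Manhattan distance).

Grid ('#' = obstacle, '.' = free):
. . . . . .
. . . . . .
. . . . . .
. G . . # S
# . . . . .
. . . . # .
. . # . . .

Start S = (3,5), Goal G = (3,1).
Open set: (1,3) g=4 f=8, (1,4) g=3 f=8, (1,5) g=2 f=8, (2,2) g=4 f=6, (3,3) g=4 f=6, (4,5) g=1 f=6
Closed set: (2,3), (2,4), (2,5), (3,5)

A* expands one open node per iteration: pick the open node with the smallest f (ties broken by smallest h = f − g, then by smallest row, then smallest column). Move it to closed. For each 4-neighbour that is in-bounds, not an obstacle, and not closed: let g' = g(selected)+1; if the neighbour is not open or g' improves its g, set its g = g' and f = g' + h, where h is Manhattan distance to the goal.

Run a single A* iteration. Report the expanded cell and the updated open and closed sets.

expanded=(2,2); open=[(1,2) g=5 f=8, (1,3) g=4 f=8, (1,4) g=3 f=8, (1,5) g=2 f=8, (2,1) g=5 f=6, (3,2) g=5 f=6, (3,3) g=4 f=6, (4,5) g=1 f=6]; closed=[(2,2), (2,3), (2,4), (2,5), (3,5)]

step 1: expand (2,2) (f=6, h=2) → closed; open now [(1,2) g=5 f=8, (1,3) g=4 f=8, (1,4) g=3 f=8, (1,5) g=2 f=8, (2,1) g=5 f=6, (3,2) g=5 f=6, (3,3) g=4 f=6, (4,5) g=1 f=6]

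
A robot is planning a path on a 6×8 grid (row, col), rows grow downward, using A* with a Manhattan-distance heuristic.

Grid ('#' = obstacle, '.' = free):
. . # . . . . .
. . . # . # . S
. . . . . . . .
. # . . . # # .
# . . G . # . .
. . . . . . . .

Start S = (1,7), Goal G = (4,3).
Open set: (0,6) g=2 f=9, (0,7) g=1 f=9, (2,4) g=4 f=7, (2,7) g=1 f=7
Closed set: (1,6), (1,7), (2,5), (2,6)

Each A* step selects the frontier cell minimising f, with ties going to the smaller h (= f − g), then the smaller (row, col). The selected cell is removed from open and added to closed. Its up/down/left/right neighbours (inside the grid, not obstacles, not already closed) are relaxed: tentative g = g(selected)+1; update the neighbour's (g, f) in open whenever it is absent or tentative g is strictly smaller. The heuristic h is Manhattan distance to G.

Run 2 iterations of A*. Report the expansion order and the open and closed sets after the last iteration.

step 1: expand (2,4) (f=7, h=3) → closed; open now [(0,6) g=2 f=9, (0,7) g=1 f=9, (1,4) g=5 f=9, (2,3) g=5 f=7, (2,7) g=1 f=7, (3,4) g=5 f=7]
step 2: expand (2,3) (f=7, h=2) → closed; open now [(0,6) g=2 f=9, (0,7) g=1 f=9, (1,4) g=5 f=9, (2,2) g=6 f=9, (2,7) g=1 f=7, (3,3) g=6 f=7, (3,4) g=5 f=7]

order=[(2,4) → (2,3)]; open=[(0,6) g=2 f=9, (0,7) g=1 f=9, (1,4) g=5 f=9, (2,2) g=6 f=9, (2,7) g=1 f=7, (3,3) g=6 f=7, (3,4) g=5 f=7]; closed=[(1,6), (1,7), (2,3), (2,4), (2,5), (2,6)]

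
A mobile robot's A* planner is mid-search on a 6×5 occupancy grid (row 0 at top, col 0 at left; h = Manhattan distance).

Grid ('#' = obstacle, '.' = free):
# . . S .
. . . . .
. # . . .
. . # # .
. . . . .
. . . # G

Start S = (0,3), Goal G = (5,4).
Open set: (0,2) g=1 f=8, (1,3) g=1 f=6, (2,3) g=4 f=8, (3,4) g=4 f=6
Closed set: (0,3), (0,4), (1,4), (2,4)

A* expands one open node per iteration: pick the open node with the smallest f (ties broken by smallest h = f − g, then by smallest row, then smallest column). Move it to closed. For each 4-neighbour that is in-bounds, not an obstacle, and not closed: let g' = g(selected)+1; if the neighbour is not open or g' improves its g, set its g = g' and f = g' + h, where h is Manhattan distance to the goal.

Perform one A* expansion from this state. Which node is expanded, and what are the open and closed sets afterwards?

expanded=(3,4); open=[(0,2) g=1 f=8, (1,3) g=1 f=6, (2,3) g=4 f=8, (4,4) g=5 f=6]; closed=[(0,3), (0,4), (1,4), (2,4), (3,4)]

step 1: expand (3,4) (f=6, h=2) → closed; open now [(0,2) g=1 f=8, (1,3) g=1 f=6, (2,3) g=4 f=8, (4,4) g=5 f=6]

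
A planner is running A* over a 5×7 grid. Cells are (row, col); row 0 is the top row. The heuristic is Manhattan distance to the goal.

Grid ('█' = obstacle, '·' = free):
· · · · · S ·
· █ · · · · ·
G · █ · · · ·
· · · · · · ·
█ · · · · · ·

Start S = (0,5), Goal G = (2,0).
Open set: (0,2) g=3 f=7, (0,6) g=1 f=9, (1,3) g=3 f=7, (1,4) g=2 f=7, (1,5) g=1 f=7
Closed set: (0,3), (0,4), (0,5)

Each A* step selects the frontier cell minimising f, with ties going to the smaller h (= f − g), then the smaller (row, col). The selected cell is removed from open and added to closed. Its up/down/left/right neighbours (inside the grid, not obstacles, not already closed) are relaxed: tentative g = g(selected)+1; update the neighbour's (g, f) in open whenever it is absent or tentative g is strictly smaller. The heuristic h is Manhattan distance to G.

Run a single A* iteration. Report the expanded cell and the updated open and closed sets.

step 1: expand (0,2) (f=7, h=4) → closed; open now [(0,1) g=4 f=7, (0,6) g=1 f=9, (1,2) g=4 f=7, (1,3) g=3 f=7, (1,4) g=2 f=7, (1,5) g=1 f=7]

expanded=(0,2); open=[(0,1) g=4 f=7, (0,6) g=1 f=9, (1,2) g=4 f=7, (1,3) g=3 f=7, (1,4) g=2 f=7, (1,5) g=1 f=7]; closed=[(0,2), (0,3), (0,4), (0,5)]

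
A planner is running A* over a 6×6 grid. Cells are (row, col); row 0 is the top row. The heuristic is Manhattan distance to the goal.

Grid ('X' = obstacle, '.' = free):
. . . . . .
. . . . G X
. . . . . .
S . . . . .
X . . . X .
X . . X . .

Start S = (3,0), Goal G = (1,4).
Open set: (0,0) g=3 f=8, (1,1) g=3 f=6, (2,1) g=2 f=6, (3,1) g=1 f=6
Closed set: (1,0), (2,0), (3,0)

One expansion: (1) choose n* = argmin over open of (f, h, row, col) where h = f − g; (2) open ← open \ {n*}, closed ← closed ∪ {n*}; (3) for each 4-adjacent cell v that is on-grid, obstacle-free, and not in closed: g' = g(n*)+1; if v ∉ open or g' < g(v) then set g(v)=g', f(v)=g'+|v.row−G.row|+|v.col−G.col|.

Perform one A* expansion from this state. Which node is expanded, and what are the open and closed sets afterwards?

expanded=(1,1); open=[(0,0) g=3 f=8, (0,1) g=4 f=8, (1,2) g=4 f=6, (2,1) g=2 f=6, (3,1) g=1 f=6]; closed=[(1,0), (1,1), (2,0), (3,0)]

step 1: expand (1,1) (f=6, h=3) → closed; open now [(0,0) g=3 f=8, (0,1) g=4 f=8, (1,2) g=4 f=6, (2,1) g=2 f=6, (3,1) g=1 f=6]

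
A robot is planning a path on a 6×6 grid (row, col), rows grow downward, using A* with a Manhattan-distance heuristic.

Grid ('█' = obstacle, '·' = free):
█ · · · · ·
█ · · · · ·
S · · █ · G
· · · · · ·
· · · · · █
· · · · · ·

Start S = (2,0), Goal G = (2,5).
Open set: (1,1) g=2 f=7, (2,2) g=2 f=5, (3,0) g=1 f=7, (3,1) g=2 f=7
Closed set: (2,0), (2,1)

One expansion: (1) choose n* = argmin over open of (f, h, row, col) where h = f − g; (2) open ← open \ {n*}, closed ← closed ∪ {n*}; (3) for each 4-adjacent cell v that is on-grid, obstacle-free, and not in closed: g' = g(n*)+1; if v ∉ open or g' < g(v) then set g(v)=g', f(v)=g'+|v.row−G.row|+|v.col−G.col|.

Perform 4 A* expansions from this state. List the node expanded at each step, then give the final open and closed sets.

order=[(2,2) → (1,2) → (1,3) → (1,4)]; open=[(0,2) g=4 f=9, (0,3) g=5 f=9, (0,4) g=6 f=9, (1,1) g=2 f=7, (1,5) g=6 f=7, (2,4) g=6 f=7, (3,0) g=1 f=7, (3,1) g=2 f=7, (3,2) g=3 f=7]; closed=[(1,2), (1,3), (1,4), (2,0), (2,1), (2,2)]

step 1: expand (2,2) (f=5, h=3) → closed; open now [(1,1) g=2 f=7, (1,2) g=3 f=7, (3,0) g=1 f=7, (3,1) g=2 f=7, (3,2) g=3 f=7]
step 2: expand (1,2) (f=7, h=4) → closed; open now [(0,2) g=4 f=9, (1,1) g=2 f=7, (1,3) g=4 f=7, (3,0) g=1 f=7, (3,1) g=2 f=7, (3,2) g=3 f=7]
step 3: expand (1,3) (f=7, h=3) → closed; open now [(0,2) g=4 f=9, (0,3) g=5 f=9, (1,1) g=2 f=7, (1,4) g=5 f=7, (3,0) g=1 f=7, (3,1) g=2 f=7, (3,2) g=3 f=7]
step 4: expand (1,4) (f=7, h=2) → closed; open now [(0,2) g=4 f=9, (0,3) g=5 f=9, (0,4) g=6 f=9, (1,1) g=2 f=7, (1,5) g=6 f=7, (2,4) g=6 f=7, (3,0) g=1 f=7, (3,1) g=2 f=7, (3,2) g=3 f=7]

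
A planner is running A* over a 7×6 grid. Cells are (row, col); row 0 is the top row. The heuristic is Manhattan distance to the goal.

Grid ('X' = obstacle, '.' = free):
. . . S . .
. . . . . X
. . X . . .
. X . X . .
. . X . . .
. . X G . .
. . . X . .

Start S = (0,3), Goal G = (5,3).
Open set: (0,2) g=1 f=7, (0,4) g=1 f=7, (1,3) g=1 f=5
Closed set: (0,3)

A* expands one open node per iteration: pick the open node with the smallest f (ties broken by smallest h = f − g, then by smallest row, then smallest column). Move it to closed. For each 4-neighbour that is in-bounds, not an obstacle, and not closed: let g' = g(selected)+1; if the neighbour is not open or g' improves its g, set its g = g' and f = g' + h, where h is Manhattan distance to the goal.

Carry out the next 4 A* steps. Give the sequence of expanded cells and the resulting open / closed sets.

step 1: expand (1,3) (f=5, h=4) → closed; open now [(0,2) g=1 f=7, (0,4) g=1 f=7, (1,2) g=2 f=7, (1,4) g=2 f=7, (2,3) g=2 f=5]
step 2: expand (2,3) (f=5, h=3) → closed; open now [(0,2) g=1 f=7, (0,4) g=1 f=7, (1,2) g=2 f=7, (1,4) g=2 f=7, (2,4) g=3 f=7]
step 3: expand (2,4) (f=7, h=4) → closed; open now [(0,2) g=1 f=7, (0,4) g=1 f=7, (1,2) g=2 f=7, (1,4) g=2 f=7, (2,5) g=4 f=9, (3,4) g=4 f=7]
step 4: expand (3,4) (f=7, h=3) → closed; open now [(0,2) g=1 f=7, (0,4) g=1 f=7, (1,2) g=2 f=7, (1,4) g=2 f=7, (2,5) g=4 f=9, (3,5) g=5 f=9, (4,4) g=5 f=7]

order=[(1,3) → (2,3) → (2,4) → (3,4)]; open=[(0,2) g=1 f=7, (0,4) g=1 f=7, (1,2) g=2 f=7, (1,4) g=2 f=7, (2,5) g=4 f=9, (3,5) g=5 f=9, (4,4) g=5 f=7]; closed=[(0,3), (1,3), (2,3), (2,4), (3,4)]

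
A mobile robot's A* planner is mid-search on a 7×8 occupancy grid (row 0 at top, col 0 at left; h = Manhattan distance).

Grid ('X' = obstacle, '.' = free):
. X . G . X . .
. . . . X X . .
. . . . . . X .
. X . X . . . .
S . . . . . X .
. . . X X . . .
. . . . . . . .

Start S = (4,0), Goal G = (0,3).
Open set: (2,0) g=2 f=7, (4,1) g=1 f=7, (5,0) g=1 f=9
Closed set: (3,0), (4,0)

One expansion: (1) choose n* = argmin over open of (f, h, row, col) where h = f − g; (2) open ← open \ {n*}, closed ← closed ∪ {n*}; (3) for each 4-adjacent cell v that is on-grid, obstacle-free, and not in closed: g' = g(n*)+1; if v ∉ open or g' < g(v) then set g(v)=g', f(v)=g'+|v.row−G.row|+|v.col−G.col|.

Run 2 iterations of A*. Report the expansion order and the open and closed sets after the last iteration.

step 1: expand (2,0) (f=7, h=5) → closed; open now [(1,0) g=3 f=7, (2,1) g=3 f=7, (4,1) g=1 f=7, (5,0) g=1 f=9]
step 2: expand (1,0) (f=7, h=4) → closed; open now [(0,0) g=4 f=7, (1,1) g=4 f=7, (2,1) g=3 f=7, (4,1) g=1 f=7, (5,0) g=1 f=9]

order=[(2,0) → (1,0)]; open=[(0,0) g=4 f=7, (1,1) g=4 f=7, (2,1) g=3 f=7, (4,1) g=1 f=7, (5,0) g=1 f=9]; closed=[(1,0), (2,0), (3,0), (4,0)]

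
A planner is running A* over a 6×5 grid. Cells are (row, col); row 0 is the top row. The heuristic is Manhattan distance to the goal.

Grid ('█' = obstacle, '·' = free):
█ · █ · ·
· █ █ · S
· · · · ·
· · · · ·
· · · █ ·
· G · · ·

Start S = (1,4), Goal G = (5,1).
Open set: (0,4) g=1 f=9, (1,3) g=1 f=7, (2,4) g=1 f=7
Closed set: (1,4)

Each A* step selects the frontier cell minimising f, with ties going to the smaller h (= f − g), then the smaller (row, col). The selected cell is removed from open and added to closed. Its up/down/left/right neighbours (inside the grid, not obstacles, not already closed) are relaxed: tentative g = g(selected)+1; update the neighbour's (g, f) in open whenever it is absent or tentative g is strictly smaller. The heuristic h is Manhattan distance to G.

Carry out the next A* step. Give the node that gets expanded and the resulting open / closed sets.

step 1: expand (1,3) (f=7, h=6) → closed; open now [(0,3) g=2 f=9, (0,4) g=1 f=9, (2,3) g=2 f=7, (2,4) g=1 f=7]

expanded=(1,3); open=[(0,3) g=2 f=9, (0,4) g=1 f=9, (2,3) g=2 f=7, (2,4) g=1 f=7]; closed=[(1,3), (1,4)]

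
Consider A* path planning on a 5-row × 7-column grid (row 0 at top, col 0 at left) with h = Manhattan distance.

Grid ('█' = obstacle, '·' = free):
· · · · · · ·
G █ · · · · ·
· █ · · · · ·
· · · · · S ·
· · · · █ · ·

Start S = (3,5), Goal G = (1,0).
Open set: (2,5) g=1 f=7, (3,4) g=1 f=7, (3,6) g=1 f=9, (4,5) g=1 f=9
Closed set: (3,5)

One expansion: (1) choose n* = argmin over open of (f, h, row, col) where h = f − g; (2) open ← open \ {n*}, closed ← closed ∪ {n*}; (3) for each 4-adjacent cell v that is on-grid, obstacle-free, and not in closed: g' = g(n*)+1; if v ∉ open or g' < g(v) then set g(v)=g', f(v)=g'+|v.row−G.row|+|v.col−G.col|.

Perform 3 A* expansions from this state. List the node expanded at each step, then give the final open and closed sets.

step 1: expand (2,5) (f=7, h=6) → closed; open now [(1,5) g=2 f=7, (2,4) g=2 f=7, (2,6) g=2 f=9, (3,4) g=1 f=7, (3,6) g=1 f=9, (4,5) g=1 f=9]
step 2: expand (1,5) (f=7, h=5) → closed; open now [(0,5) g=3 f=9, (1,4) g=3 f=7, (1,6) g=3 f=9, (2,4) g=2 f=7, (2,6) g=2 f=9, (3,4) g=1 f=7, (3,6) g=1 f=9, (4,5) g=1 f=9]
step 3: expand (1,4) (f=7, h=4) → closed; open now [(0,4) g=4 f=9, (0,5) g=3 f=9, (1,3) g=4 f=7, (1,6) g=3 f=9, (2,4) g=2 f=7, (2,6) g=2 f=9, (3,4) g=1 f=7, (3,6) g=1 f=9, (4,5) g=1 f=9]

order=[(2,5) → (1,5) → (1,4)]; open=[(0,4) g=4 f=9, (0,5) g=3 f=9, (1,3) g=4 f=7, (1,6) g=3 f=9, (2,4) g=2 f=7, (2,6) g=2 f=9, (3,4) g=1 f=7, (3,6) g=1 f=9, (4,5) g=1 f=9]; closed=[(1,4), (1,5), (2,5), (3,5)]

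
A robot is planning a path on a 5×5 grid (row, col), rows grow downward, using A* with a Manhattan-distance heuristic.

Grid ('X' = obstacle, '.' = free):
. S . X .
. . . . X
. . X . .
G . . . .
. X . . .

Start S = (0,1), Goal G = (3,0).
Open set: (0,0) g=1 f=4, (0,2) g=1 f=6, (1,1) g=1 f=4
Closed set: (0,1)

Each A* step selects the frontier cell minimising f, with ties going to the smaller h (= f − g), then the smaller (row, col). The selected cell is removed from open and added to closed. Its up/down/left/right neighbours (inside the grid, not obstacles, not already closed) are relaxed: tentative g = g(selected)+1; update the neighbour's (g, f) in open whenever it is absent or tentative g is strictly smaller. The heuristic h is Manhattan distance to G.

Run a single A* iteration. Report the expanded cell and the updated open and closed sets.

step 1: expand (0,0) (f=4, h=3) → closed; open now [(0,2) g=1 f=6, (1,0) g=2 f=4, (1,1) g=1 f=4]

expanded=(0,0); open=[(0,2) g=1 f=6, (1,0) g=2 f=4, (1,1) g=1 f=4]; closed=[(0,0), (0,1)]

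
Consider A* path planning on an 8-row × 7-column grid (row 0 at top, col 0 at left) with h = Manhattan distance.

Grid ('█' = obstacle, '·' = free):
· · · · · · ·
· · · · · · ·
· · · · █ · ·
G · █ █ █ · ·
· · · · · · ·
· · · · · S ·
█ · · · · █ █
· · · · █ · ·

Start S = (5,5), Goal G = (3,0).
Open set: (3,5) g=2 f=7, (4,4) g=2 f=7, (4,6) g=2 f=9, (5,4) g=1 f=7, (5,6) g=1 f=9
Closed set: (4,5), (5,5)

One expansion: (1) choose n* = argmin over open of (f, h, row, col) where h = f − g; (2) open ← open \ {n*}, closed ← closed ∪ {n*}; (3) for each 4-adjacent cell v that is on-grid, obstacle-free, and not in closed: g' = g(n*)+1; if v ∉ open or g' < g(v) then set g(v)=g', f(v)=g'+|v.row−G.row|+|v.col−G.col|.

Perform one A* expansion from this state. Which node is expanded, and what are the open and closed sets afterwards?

expanded=(3,5); open=[(2,5) g=3 f=9, (3,6) g=3 f=9, (4,4) g=2 f=7, (4,6) g=2 f=9, (5,4) g=1 f=7, (5,6) g=1 f=9]; closed=[(3,5), (4,5), (5,5)]

step 1: expand (3,5) (f=7, h=5) → closed; open now [(2,5) g=3 f=9, (3,6) g=3 f=9, (4,4) g=2 f=7, (4,6) g=2 f=9, (5,4) g=1 f=7, (5,6) g=1 f=9]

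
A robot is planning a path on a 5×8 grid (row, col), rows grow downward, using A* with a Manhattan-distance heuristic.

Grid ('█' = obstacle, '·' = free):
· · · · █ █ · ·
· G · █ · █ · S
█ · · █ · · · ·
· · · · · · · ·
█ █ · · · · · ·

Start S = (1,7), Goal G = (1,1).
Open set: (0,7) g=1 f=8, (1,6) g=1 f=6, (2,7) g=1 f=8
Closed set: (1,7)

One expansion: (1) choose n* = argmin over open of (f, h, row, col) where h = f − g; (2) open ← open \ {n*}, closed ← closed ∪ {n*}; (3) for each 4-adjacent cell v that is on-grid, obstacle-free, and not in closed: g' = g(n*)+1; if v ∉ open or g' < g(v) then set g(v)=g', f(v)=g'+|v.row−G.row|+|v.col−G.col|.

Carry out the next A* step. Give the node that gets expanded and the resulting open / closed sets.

step 1: expand (1,6) (f=6, h=5) → closed; open now [(0,6) g=2 f=8, (0,7) g=1 f=8, (2,6) g=2 f=8, (2,7) g=1 f=8]

expanded=(1,6); open=[(0,6) g=2 f=8, (0,7) g=1 f=8, (2,6) g=2 f=8, (2,7) g=1 f=8]; closed=[(1,6), (1,7)]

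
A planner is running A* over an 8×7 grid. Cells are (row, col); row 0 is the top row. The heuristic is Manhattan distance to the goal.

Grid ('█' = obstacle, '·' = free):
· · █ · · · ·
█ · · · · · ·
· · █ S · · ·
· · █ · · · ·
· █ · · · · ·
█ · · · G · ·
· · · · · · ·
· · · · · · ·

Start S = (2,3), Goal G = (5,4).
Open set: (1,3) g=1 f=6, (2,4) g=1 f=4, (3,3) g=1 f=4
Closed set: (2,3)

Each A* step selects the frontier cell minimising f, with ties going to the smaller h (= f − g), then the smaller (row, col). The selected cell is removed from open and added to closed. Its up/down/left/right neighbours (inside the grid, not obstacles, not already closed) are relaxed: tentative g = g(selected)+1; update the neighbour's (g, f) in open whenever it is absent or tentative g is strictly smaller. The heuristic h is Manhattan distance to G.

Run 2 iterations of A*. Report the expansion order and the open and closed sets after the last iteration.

order=[(2,4) → (3,4)]; open=[(1,3) g=1 f=6, (1,4) g=2 f=6, (2,5) g=2 f=6, (3,3) g=1 f=4, (3,5) g=3 f=6, (4,4) g=3 f=4]; closed=[(2,3), (2,4), (3,4)]

step 1: expand (2,4) (f=4, h=3) → closed; open now [(1,3) g=1 f=6, (1,4) g=2 f=6, (2,5) g=2 f=6, (3,3) g=1 f=4, (3,4) g=2 f=4]
step 2: expand (3,4) (f=4, h=2) → closed; open now [(1,3) g=1 f=6, (1,4) g=2 f=6, (2,5) g=2 f=6, (3,3) g=1 f=4, (3,5) g=3 f=6, (4,4) g=3 f=4]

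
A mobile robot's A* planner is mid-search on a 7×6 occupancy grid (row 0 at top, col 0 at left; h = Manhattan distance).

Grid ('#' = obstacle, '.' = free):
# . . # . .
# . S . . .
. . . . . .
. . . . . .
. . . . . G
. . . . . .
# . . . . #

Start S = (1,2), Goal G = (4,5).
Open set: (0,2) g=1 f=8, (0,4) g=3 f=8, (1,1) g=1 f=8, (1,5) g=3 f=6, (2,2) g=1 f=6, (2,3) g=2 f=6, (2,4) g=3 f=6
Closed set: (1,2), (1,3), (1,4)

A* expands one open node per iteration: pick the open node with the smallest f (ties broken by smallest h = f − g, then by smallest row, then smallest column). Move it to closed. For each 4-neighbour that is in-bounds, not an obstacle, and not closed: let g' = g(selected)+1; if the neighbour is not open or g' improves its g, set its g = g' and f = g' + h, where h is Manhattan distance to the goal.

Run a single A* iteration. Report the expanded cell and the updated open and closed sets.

step 1: expand (1,5) (f=6, h=3) → closed; open now [(0,2) g=1 f=8, (0,4) g=3 f=8, (0,5) g=4 f=8, (1,1) g=1 f=8, (2,2) g=1 f=6, (2,3) g=2 f=6, (2,4) g=3 f=6, (2,5) g=4 f=6]

expanded=(1,5); open=[(0,2) g=1 f=8, (0,4) g=3 f=8, (0,5) g=4 f=8, (1,1) g=1 f=8, (2,2) g=1 f=6, (2,3) g=2 f=6, (2,4) g=3 f=6, (2,5) g=4 f=6]; closed=[(1,2), (1,3), (1,4), (1,5)]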